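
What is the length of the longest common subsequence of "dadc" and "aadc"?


LCS of "dadc" and "aadc"
DP table:
           a    a    d    c
      0    0    0    0    0
  d   0    0    0    1    1
  a   0    1    1    1    1
  d   0    1    1    2    2
  c   0    1    1    2    3
LCS length = dp[4][4] = 3

3


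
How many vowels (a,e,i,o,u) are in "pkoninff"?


Input: pkoninff
Checking each character:
  'p' at position 0: consonant
  'k' at position 1: consonant
  'o' at position 2: vowel (running total: 1)
  'n' at position 3: consonant
  'i' at position 4: vowel (running total: 2)
  'n' at position 5: consonant
  'f' at position 6: consonant
  'f' at position 7: consonant
Total vowels: 2

2


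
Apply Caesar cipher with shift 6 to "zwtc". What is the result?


Caesar cipher: shift "zwtc" by 6
  'z' (pos 25) + 6 = pos 5 = 'f'
  'w' (pos 22) + 6 = pos 2 = 'c'
  't' (pos 19) + 6 = pos 25 = 'z'
  'c' (pos 2) + 6 = pos 8 = 'i'
Result: fczi

fczi


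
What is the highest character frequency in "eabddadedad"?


Input: eabddadedad
Character counts:
  'a': 3
  'b': 1
  'd': 5
  'e': 2
Maximum frequency: 5

5


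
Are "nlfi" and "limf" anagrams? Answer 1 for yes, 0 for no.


Strings: "nlfi", "limf"
Sorted first:  filn
Sorted second: film
Differ at position 3: 'n' vs 'm' => not anagrams

0


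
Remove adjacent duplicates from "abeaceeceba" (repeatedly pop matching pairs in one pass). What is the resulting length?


Input: abeaceeceba
Stack-based adjacent duplicate removal:
  Read 'a': push. Stack: a
  Read 'b': push. Stack: ab
  Read 'e': push. Stack: abe
  Read 'a': push. Stack: abea
  Read 'c': push. Stack: abeac
  Read 'e': push. Stack: abeace
  Read 'e': matches stack top 'e' => pop. Stack: abeac
  Read 'c': matches stack top 'c' => pop. Stack: abea
  Read 'e': push. Stack: abeae
  Read 'b': push. Stack: abeaeb
  Read 'a': push. Stack: abeaeba
Final stack: "abeaeba" (length 7)

7


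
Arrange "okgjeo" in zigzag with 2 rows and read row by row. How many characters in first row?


Zigzag "okgjeo" into 2 rows:
Placing characters:
  'o' => row 0
  'k' => row 1
  'g' => row 0
  'j' => row 1
  'e' => row 0
  'o' => row 1
Rows:
  Row 0: "oge"
  Row 1: "kjo"
First row length: 3

3


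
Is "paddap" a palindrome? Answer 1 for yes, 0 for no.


Input: paddap
Reversed: paddap
  Compare pos 0 ('p') with pos 5 ('p'): match
  Compare pos 1 ('a') with pos 4 ('a'): match
  Compare pos 2 ('d') with pos 3 ('d'): match
Result: palindrome

1


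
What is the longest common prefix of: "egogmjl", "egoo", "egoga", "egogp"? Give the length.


Words: egogmjl, egoo, egoga, egogp
  Position 0: all 'e' => match
  Position 1: all 'g' => match
  Position 2: all 'o' => match
  Position 3: ('g', 'o', 'g', 'g') => mismatch, stop
LCP = "ego" (length 3)

3


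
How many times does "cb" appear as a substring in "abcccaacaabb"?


Searching for "cb" in "abcccaacaabb"
Scanning each position:
  Position 0: "ab" => no
  Position 1: "bc" => no
  Position 2: "cc" => no
  Position 3: "cc" => no
  Position 4: "ca" => no
  Position 5: "aa" => no
  Position 6: "ac" => no
  Position 7: "ca" => no
  Position 8: "aa" => no
  Position 9: "ab" => no
  Position 10: "bb" => no
Total occurrences: 0

0


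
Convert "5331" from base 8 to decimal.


Input: "5331" in base 8
Positional expansion:
  Digit '5' (value 5) x 8^3 = 2560
  Digit '3' (value 3) x 8^2 = 192
  Digit '3' (value 3) x 8^1 = 24
  Digit '1' (value 1) x 8^0 = 1
Sum = 2777

2777


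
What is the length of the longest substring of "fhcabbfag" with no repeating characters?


Input: "fhcabbfag"
Sliding window (track last position of each char):
  Position 0 ('f'): window [0,0] length 1 -- new best
  Position 1 ('h'): window [0,1] length 2 -- new best
  Position 2 ('c'): window [0,2] length 3 -- new best
  Position 3 ('a'): window [0,3] length 4 -- new best
  Position 4 ('b'): window [0,4] length 5 -- new best
  Position 5 ('b'): repeat (last at 4), move window start to 5
  Position 5 ('b'): window [5,5] length 1
  Position 6 ('f'): window [5,6] length 2
  Position 7 ('a'): window [5,7] length 3
  Position 8 ('g'): window [5,8] length 4
Longest substring with no repeats: "fhcab" with length 5

5


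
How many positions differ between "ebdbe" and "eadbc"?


Comparing "ebdbe" and "eadbc" position by position:
  Position 0: 'e' vs 'e' => same
  Position 1: 'b' vs 'a' => DIFFER
  Position 2: 'd' vs 'd' => same
  Position 3: 'b' vs 'b' => same
  Position 4: 'e' vs 'c' => DIFFER
Positions that differ: 2

2


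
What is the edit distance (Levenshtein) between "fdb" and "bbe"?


Computing edit distance: "fdb" -> "bbe"
DP table:
           b    b    e
      0    1    2    3
  f   1    1    2    3
  d   2    2    2    3
  b   3    2    2    3
Edit distance = dp[3][3] = 3

3


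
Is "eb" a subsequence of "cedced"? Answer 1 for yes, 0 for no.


Check if "eb" is a subsequence of "cedced"
Greedy scan:
  Position 0 ('c'): no match needed
  Position 1 ('e'): matches sub[0] = 'e'
  Position 2 ('d'): no match needed
  Position 3 ('c'): no match needed
  Position 4 ('e'): no match needed
  Position 5 ('d'): no match needed
Only matched 1/2 characters => not a subsequence

0


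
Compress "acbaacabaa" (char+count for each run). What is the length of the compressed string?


Input: acbaacabaa
Runs:
  'a' x 1 => "a1"
  'c' x 1 => "c1"
  'b' x 1 => "b1"
  'a' x 2 => "a2"
  'c' x 1 => "c1"
  'a' x 1 => "a1"
  'b' x 1 => "b1"
  'a' x 2 => "a2"
Compressed: "a1c1b1a2c1a1b1a2"
Compressed length: 16

16


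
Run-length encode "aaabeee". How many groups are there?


Input: aaabeee
Scanning for consecutive runs:
  Group 1: 'a' x 3 (positions 0-2)
  Group 2: 'b' x 1 (positions 3-3)
  Group 3: 'e' x 3 (positions 4-6)
Total groups: 3

3


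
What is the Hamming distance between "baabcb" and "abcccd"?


Comparing "baabcb" and "abcccd" position by position:
  Position 0: 'b' vs 'a' => differ
  Position 1: 'a' vs 'b' => differ
  Position 2: 'a' vs 'c' => differ
  Position 3: 'b' vs 'c' => differ
  Position 4: 'c' vs 'c' => same
  Position 5: 'b' vs 'd' => differ
Total differences (Hamming distance): 5

5


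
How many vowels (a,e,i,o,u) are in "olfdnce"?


Input: olfdnce
Checking each character:
  'o' at position 0: vowel (running total: 1)
  'l' at position 1: consonant
  'f' at position 2: consonant
  'd' at position 3: consonant
  'n' at position 4: consonant
  'c' at position 5: consonant
  'e' at position 6: vowel (running total: 2)
Total vowels: 2

2


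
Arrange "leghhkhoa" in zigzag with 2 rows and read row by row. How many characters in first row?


Zigzag "leghhkhoa" into 2 rows:
Placing characters:
  'l' => row 0
  'e' => row 1
  'g' => row 0
  'h' => row 1
  'h' => row 0
  'k' => row 1
  'h' => row 0
  'o' => row 1
  'a' => row 0
Rows:
  Row 0: "lghha"
  Row 1: "ehko"
First row length: 5

5


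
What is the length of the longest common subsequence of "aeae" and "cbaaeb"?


LCS of "aeae" and "cbaaeb"
DP table:
           c    b    a    a    e    b
      0    0    0    0    0    0    0
  a   0    0    0    1    1    1    1
  e   0    0    0    1    1    2    2
  a   0    0    0    1    2    2    2
  e   0    0    0    1    2    3    3
LCS length = dp[4][6] = 3

3


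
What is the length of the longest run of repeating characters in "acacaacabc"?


Input: "acacaacabc"
Scanning for longest run:
  Position 1 ('c'): new char, reset run to 1
  Position 2 ('a'): new char, reset run to 1
  Position 3 ('c'): new char, reset run to 1
  Position 4 ('a'): new char, reset run to 1
  Position 5 ('a'): continues run of 'a', length=2
  Position 6 ('c'): new char, reset run to 1
  Position 7 ('a'): new char, reset run to 1
  Position 8 ('b'): new char, reset run to 1
  Position 9 ('c'): new char, reset run to 1
Longest run: 'a' with length 2

2


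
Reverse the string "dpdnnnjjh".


Input: dpdnnnjjh
Reading characters right to left:
  Position 8: 'h'
  Position 7: 'j'
  Position 6: 'j'
  Position 5: 'n'
  Position 4: 'n'
  Position 3: 'n'
  Position 2: 'd'
  Position 1: 'p'
  Position 0: 'd'
Reversed: hjjnnndpd

hjjnnndpd


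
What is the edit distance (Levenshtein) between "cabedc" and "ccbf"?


Computing edit distance: "cabedc" -> "ccbf"
DP table:
           c    c    b    f
      0    1    2    3    4
  c   1    0    1    2    3
  a   2    1    1    2    3
  b   3    2    2    1    2
  e   4    3    3    2    2
  d   5    4    4    3    3
  c   6    5    4    4    4
Edit distance = dp[6][4] = 4

4


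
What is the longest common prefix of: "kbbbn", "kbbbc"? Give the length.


Words: kbbbn, kbbbc
  Position 0: all 'k' => match
  Position 1: all 'b' => match
  Position 2: all 'b' => match
  Position 3: all 'b' => match
  Position 4: ('n', 'c') => mismatch, stop
LCP = "kbbb" (length 4)

4


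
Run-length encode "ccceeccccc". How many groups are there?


Input: ccceeccccc
Scanning for consecutive runs:
  Group 1: 'c' x 3 (positions 0-2)
  Group 2: 'e' x 2 (positions 3-4)
  Group 3: 'c' x 5 (positions 5-9)
Total groups: 3

3


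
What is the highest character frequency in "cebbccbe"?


Input: cebbccbe
Character counts:
  'b': 3
  'c': 3
  'e': 2
Maximum frequency: 3

3


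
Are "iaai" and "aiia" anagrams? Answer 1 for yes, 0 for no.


Strings: "iaai", "aiia"
Sorted first:  aaii
Sorted second: aaii
Sorted forms match => anagrams

1


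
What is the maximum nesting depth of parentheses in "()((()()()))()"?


Input: "()((()()()))()"
Tracking depth:
  Position 0 '(': depth becomes 1
  Position 1 ')': depth becomes 0
  Position 2 '(': depth becomes 1
  Position 3 '(': depth becomes 2
  Position 4 '(': depth becomes 3
  Position 5 ')': depth becomes 2
  Position 6 '(': depth becomes 3
  Position 7 ')': depth becomes 2
  Position 8 '(': depth becomes 3
  Position 9 ')': depth becomes 2
  Position 10 ')': depth becomes 1
  Position 11 ')': depth becomes 0
  Position 12 '(': depth becomes 1
  Position 13 ')': depth becomes 0
Maximum depth reached: 3

3


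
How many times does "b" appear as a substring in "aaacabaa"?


Searching for "b" in "aaacabaa"
Scanning each position:
  Position 0: "a" => no
  Position 1: "a" => no
  Position 2: "a" => no
  Position 3: "c" => no
  Position 4: "a" => no
  Position 5: "b" => MATCH
  Position 6: "a" => no
  Position 7: "a" => no
Total occurrences: 1

1


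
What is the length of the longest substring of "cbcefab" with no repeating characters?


Input: "cbcefab"
Sliding window (track last position of each char):
  Position 0 ('c'): window [0,0] length 1 -- new best
  Position 1 ('b'): window [0,1] length 2 -- new best
  Position 2 ('c'): repeat (last at 0), move window start to 1
  Position 2 ('c'): window [1,2] length 2
  Position 3 ('e'): window [1,3] length 3 -- new best
  Position 4 ('f'): window [1,4] length 4 -- new best
  Position 5 ('a'): window [1,5] length 5 -- new best
  Position 6 ('b'): repeat (last at 1), move window start to 2
  Position 6 ('b'): window [2,6] length 5
Longest substring with no repeats: "bcefa" with length 5

5


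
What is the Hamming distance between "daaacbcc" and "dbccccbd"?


Comparing "daaacbcc" and "dbccccbd" position by position:
  Position 0: 'd' vs 'd' => same
  Position 1: 'a' vs 'b' => differ
  Position 2: 'a' vs 'c' => differ
  Position 3: 'a' vs 'c' => differ
  Position 4: 'c' vs 'c' => same
  Position 5: 'b' vs 'c' => differ
  Position 6: 'c' vs 'b' => differ
  Position 7: 'c' vs 'd' => differ
Total differences (Hamming distance): 6

6


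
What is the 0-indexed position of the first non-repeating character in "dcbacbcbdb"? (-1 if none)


Input: dcbacbcbdb
Character frequencies:
  'a': 1
  'b': 4
  'c': 3
  'd': 2
Scanning left to right for freq == 1:
  Position 0 ('d'): freq=2, skip
  Position 1 ('c'): freq=3, skip
  Position 2 ('b'): freq=4, skip
  Position 3 ('a'): unique! => answer = 3

3


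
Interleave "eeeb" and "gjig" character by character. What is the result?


Interleaving "eeeb" and "gjig":
  Position 0: 'e' from first, 'g' from second => "eg"
  Position 1: 'e' from first, 'j' from second => "ej"
  Position 2: 'e' from first, 'i' from second => "ei"
  Position 3: 'b' from first, 'g' from second => "bg"
Result: egejeibg

egejeibg


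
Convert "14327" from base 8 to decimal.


Input: "14327" in base 8
Positional expansion:
  Digit '1' (value 1) x 8^4 = 4096
  Digit '4' (value 4) x 8^3 = 2048
  Digit '3' (value 3) x 8^2 = 192
  Digit '2' (value 2) x 8^1 = 16
  Digit '7' (value 7) x 8^0 = 7
Sum = 6359

6359


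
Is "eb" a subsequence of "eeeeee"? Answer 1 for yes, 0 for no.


Check if "eb" is a subsequence of "eeeeee"
Greedy scan:
  Position 0 ('e'): matches sub[0] = 'e'
  Position 1 ('e'): no match needed
  Position 2 ('e'): no match needed
  Position 3 ('e'): no match needed
  Position 4 ('e'): no match needed
  Position 5 ('e'): no match needed
Only matched 1/2 characters => not a subsequence

0


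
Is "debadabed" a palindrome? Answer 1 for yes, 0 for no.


Input: debadabed
Reversed: debadabed
  Compare pos 0 ('d') with pos 8 ('d'): match
  Compare pos 1 ('e') with pos 7 ('e'): match
  Compare pos 2 ('b') with pos 6 ('b'): match
  Compare pos 3 ('a') with pos 5 ('a'): match
Result: palindrome

1


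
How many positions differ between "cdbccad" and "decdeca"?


Comparing "cdbccad" and "decdeca" position by position:
  Position 0: 'c' vs 'd' => DIFFER
  Position 1: 'd' vs 'e' => DIFFER
  Position 2: 'b' vs 'c' => DIFFER
  Position 3: 'c' vs 'd' => DIFFER
  Position 4: 'c' vs 'e' => DIFFER
  Position 5: 'a' vs 'c' => DIFFER
  Position 6: 'd' vs 'a' => DIFFER
Positions that differ: 7

7


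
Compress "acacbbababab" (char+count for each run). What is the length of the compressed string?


Input: acacbbababab
Runs:
  'a' x 1 => "a1"
  'c' x 1 => "c1"
  'a' x 1 => "a1"
  'c' x 1 => "c1"
  'b' x 2 => "b2"
  'a' x 1 => "a1"
  'b' x 1 => "b1"
  'a' x 1 => "a1"
  'b' x 1 => "b1"
  'a' x 1 => "a1"
  'b' x 1 => "b1"
Compressed: "a1c1a1c1b2a1b1a1b1a1b1"
Compressed length: 22

22


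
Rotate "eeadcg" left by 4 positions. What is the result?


Input: "eeadcg", rotate left by 4
First 4 characters: "eead"
Remaining characters: "cg"
Concatenate remaining + first: "cg" + "eead" = "cgeead"

cgeead


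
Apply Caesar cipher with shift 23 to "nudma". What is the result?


Caesar cipher: shift "nudma" by 23
  'n' (pos 13) + 23 = pos 10 = 'k'
  'u' (pos 20) + 23 = pos 17 = 'r'
  'd' (pos 3) + 23 = pos 0 = 'a'
  'm' (pos 12) + 23 = pos 9 = 'j'
  'a' (pos 0) + 23 = pos 23 = 'x'
Result: krajx

krajx


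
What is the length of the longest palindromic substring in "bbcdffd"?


Input: "bbcdffd"
Checking substrings for palindromes:
  [3:7] "dffd" (len 4) => palindrome
  [0:2] "bb" (len 2) => palindrome
  [4:6] "ff" (len 2) => palindrome
Longest palindromic substring: "dffd" with length 4

4


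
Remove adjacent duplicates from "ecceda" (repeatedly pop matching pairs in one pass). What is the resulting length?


Input: ecceda
Stack-based adjacent duplicate removal:
  Read 'e': push. Stack: e
  Read 'c': push. Stack: ec
  Read 'c': matches stack top 'c' => pop. Stack: e
  Read 'e': matches stack top 'e' => pop. Stack: (empty)
  Read 'd': push. Stack: d
  Read 'a': push. Stack: da
Final stack: "da" (length 2)

2


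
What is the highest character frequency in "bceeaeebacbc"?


Input: bceeaeebacbc
Character counts:
  'a': 2
  'b': 3
  'c': 3
  'e': 4
Maximum frequency: 4

4


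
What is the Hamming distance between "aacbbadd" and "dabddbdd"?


Comparing "aacbbadd" and "dabddbdd" position by position:
  Position 0: 'a' vs 'd' => differ
  Position 1: 'a' vs 'a' => same
  Position 2: 'c' vs 'b' => differ
  Position 3: 'b' vs 'd' => differ
  Position 4: 'b' vs 'd' => differ
  Position 5: 'a' vs 'b' => differ
  Position 6: 'd' vs 'd' => same
  Position 7: 'd' vs 'd' => same
Total differences (Hamming distance): 5

5


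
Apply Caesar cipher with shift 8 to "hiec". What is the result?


Caesar cipher: shift "hiec" by 8
  'h' (pos 7) + 8 = pos 15 = 'p'
  'i' (pos 8) + 8 = pos 16 = 'q'
  'e' (pos 4) + 8 = pos 12 = 'm'
  'c' (pos 2) + 8 = pos 10 = 'k'
Result: pqmk

pqmk


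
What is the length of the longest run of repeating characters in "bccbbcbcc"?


Input: "bccbbcbcc"
Scanning for longest run:
  Position 1 ('c'): new char, reset run to 1
  Position 2 ('c'): continues run of 'c', length=2
  Position 3 ('b'): new char, reset run to 1
  Position 4 ('b'): continues run of 'b', length=2
  Position 5 ('c'): new char, reset run to 1
  Position 6 ('b'): new char, reset run to 1
  Position 7 ('c'): new char, reset run to 1
  Position 8 ('c'): continues run of 'c', length=2
Longest run: 'c' with length 2

2


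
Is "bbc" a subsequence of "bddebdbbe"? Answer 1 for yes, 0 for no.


Check if "bbc" is a subsequence of "bddebdbbe"
Greedy scan:
  Position 0 ('b'): matches sub[0] = 'b'
  Position 1 ('d'): no match needed
  Position 2 ('d'): no match needed
  Position 3 ('e'): no match needed
  Position 4 ('b'): matches sub[1] = 'b'
  Position 5 ('d'): no match needed
  Position 6 ('b'): no match needed
  Position 7 ('b'): no match needed
  Position 8 ('e'): no match needed
Only matched 2/3 characters => not a subsequence

0


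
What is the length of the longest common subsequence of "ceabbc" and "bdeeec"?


LCS of "ceabbc" and "bdeeec"
DP table:
           b    d    e    e    e    c
      0    0    0    0    0    0    0
  c   0    0    0    0    0    0    1
  e   0    0    0    1    1    1    1
  a   0    0    0    1    1    1    1
  b   0    1    1    1    1    1    1
  b   0    1    1    1    1    1    1
  c   0    1    1    1    1    1    2
LCS length = dp[6][6] = 2

2


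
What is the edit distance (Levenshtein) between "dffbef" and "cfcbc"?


Computing edit distance: "dffbef" -> "cfcbc"
DP table:
           c    f    c    b    c
      0    1    2    3    4    5
  d   1    1    2    3    4    5
  f   2    2    1    2    3    4
  f   3    3    2    2    3    4
  b   4    4    3    3    2    3
  e   5    5    4    4    3    3
  f   6    6    5    5    4    4
Edit distance = dp[6][5] = 4

4


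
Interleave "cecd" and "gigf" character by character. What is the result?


Interleaving "cecd" and "gigf":
  Position 0: 'c' from first, 'g' from second => "cg"
  Position 1: 'e' from first, 'i' from second => "ei"
  Position 2: 'c' from first, 'g' from second => "cg"
  Position 3: 'd' from first, 'f' from second => "df"
Result: cgeicgdf

cgeicgdf


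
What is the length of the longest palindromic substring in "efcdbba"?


Input: "efcdbba"
Checking substrings for palindromes:
  [4:6] "bb" (len 2) => palindrome
Longest palindromic substring: "bb" with length 2

2


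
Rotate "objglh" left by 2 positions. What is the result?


Input: "objglh", rotate left by 2
First 2 characters: "ob"
Remaining characters: "jglh"
Concatenate remaining + first: "jglh" + "ob" = "jglhob"

jglhob


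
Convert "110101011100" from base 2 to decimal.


Input: "110101011100" in base 2
Positional expansion:
  Digit '1' (value 1) x 2^11 = 2048
  Digit '1' (value 1) x 2^10 = 1024
  Digit '0' (value 0) x 2^9 = 0
  Digit '1' (value 1) x 2^8 = 256
  Digit '0' (value 0) x 2^7 = 0
  Digit '1' (value 1) x 2^6 = 64
  Digit '0' (value 0) x 2^5 = 0
  Digit '1' (value 1) x 2^4 = 16
  Digit '1' (value 1) x 2^3 = 8
  Digit '1' (value 1) x 2^2 = 4
  Digit '0' (value 0) x 2^1 = 0
  Digit '0' (value 0) x 2^0 = 0
Sum = 3420

3420


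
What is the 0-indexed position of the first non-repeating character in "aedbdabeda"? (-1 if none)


Input: aedbdabeda
Character frequencies:
  'a': 3
  'b': 2
  'd': 3
  'e': 2
Scanning left to right for freq == 1:
  Position 0 ('a'): freq=3, skip
  Position 1 ('e'): freq=2, skip
  Position 2 ('d'): freq=3, skip
  Position 3 ('b'): freq=2, skip
  Position 4 ('d'): freq=3, skip
  Position 5 ('a'): freq=3, skip
  Position 6 ('b'): freq=2, skip
  Position 7 ('e'): freq=2, skip
  Position 8 ('d'): freq=3, skip
  Position 9 ('a'): freq=3, skip
  No unique character found => answer = -1

-1


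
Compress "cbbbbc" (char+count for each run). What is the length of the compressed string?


Input: cbbbbc
Runs:
  'c' x 1 => "c1"
  'b' x 4 => "b4"
  'c' x 1 => "c1"
Compressed: "c1b4c1"
Compressed length: 6

6


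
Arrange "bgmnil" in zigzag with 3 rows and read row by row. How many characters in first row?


Zigzag "bgmnil" into 3 rows:
Placing characters:
  'b' => row 0
  'g' => row 1
  'm' => row 2
  'n' => row 1
  'i' => row 0
  'l' => row 1
Rows:
  Row 0: "bi"
  Row 1: "gnl"
  Row 2: "m"
First row length: 2

2


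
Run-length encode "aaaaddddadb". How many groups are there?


Input: aaaaddddadb
Scanning for consecutive runs:
  Group 1: 'a' x 4 (positions 0-3)
  Group 2: 'd' x 4 (positions 4-7)
  Group 3: 'a' x 1 (positions 8-8)
  Group 4: 'd' x 1 (positions 9-9)
  Group 5: 'b' x 1 (positions 10-10)
Total groups: 5

5


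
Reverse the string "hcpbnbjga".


Input: hcpbnbjga
Reading characters right to left:
  Position 8: 'a'
  Position 7: 'g'
  Position 6: 'j'
  Position 5: 'b'
  Position 4: 'n'
  Position 3: 'b'
  Position 2: 'p'
  Position 1: 'c'
  Position 0: 'h'
Reversed: agjbnbpch

agjbnbpch


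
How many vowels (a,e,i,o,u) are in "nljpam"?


Input: nljpam
Checking each character:
  'n' at position 0: consonant
  'l' at position 1: consonant
  'j' at position 2: consonant
  'p' at position 3: consonant
  'a' at position 4: vowel (running total: 1)
  'm' at position 5: consonant
Total vowels: 1

1


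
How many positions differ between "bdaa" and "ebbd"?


Comparing "bdaa" and "ebbd" position by position:
  Position 0: 'b' vs 'e' => DIFFER
  Position 1: 'd' vs 'b' => DIFFER
  Position 2: 'a' vs 'b' => DIFFER
  Position 3: 'a' vs 'd' => DIFFER
Positions that differ: 4

4


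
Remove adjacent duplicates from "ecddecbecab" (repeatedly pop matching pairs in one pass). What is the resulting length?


Input: ecddecbecab
Stack-based adjacent duplicate removal:
  Read 'e': push. Stack: e
  Read 'c': push. Stack: ec
  Read 'd': push. Stack: ecd
  Read 'd': matches stack top 'd' => pop. Stack: ec
  Read 'e': push. Stack: ece
  Read 'c': push. Stack: ecec
  Read 'b': push. Stack: ececb
  Read 'e': push. Stack: ececbe
  Read 'c': push. Stack: ececbec
  Read 'a': push. Stack: ececbeca
  Read 'b': push. Stack: ececbecab
Final stack: "ececbecab" (length 9)

9


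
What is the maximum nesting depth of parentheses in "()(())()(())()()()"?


Input: "()(())()(())()()()"
Tracking depth:
  Position 0 '(': depth becomes 1
  Position 1 ')': depth becomes 0
  Position 2 '(': depth becomes 1
  Position 3 '(': depth becomes 2
  Position 4 ')': depth becomes 1
  Position 5 ')': depth becomes 0
  Position 6 '(': depth becomes 1
  Position 7 ')': depth becomes 0
  Position 8 '(': depth becomes 1
  Position 9 '(': depth becomes 2
  Position 10 ')': depth becomes 1
  Position 11 ')': depth becomes 0
  Position 12 '(': depth becomes 1
  Position 13 ')': depth becomes 0
  Position 14 '(': depth becomes 1
  Position 15 ')': depth becomes 0
  Position 16 '(': depth becomes 1
  Position 17 ')': depth becomes 0
Maximum depth reached: 2

2


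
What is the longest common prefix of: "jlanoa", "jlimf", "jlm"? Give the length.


Words: jlanoa, jlimf, jlm
  Position 0: all 'j' => match
  Position 1: all 'l' => match
  Position 2: ('a', 'i', 'm') => mismatch, stop
LCP = "jl" (length 2)

2


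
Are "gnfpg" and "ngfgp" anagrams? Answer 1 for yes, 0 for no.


Strings: "gnfpg", "ngfgp"
Sorted first:  fggnp
Sorted second: fggnp
Sorted forms match => anagrams

1


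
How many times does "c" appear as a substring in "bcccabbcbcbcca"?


Searching for "c" in "bcccabbcbcbcca"
Scanning each position:
  Position 0: "b" => no
  Position 1: "c" => MATCH
  Position 2: "c" => MATCH
  Position 3: "c" => MATCH
  Position 4: "a" => no
  Position 5: "b" => no
  Position 6: "b" => no
  Position 7: "c" => MATCH
  Position 8: "b" => no
  Position 9: "c" => MATCH
  Position 10: "b" => no
  Position 11: "c" => MATCH
  Position 12: "c" => MATCH
  Position 13: "a" => no
Total occurrences: 7

7


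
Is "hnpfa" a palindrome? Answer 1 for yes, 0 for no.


Input: hnpfa
Reversed: afpnh
  Compare pos 0 ('h') with pos 4 ('a'): MISMATCH
  Compare pos 1 ('n') with pos 3 ('f'): MISMATCH
Result: not a palindrome

0


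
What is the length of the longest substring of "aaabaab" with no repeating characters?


Input: "aaabaab"
Sliding window (track last position of each char):
  Position 0 ('a'): window [0,0] length 1 -- new best
  Position 1 ('a'): repeat (last at 0), move window start to 1
  Position 1 ('a'): window [1,1] length 1
  Position 2 ('a'): repeat (last at 1), move window start to 2
  Position 2 ('a'): window [2,2] length 1
  Position 3 ('b'): window [2,3] length 2 -- new best
  Position 4 ('a'): repeat (last at 2), move window start to 3
  Position 4 ('a'): window [3,4] length 2
  Position 5 ('a'): repeat (last at 4), move window start to 5
  Position 5 ('a'): window [5,5] length 1
  Position 6 ('b'): window [5,6] length 2
Longest substring with no repeats: "ab" with length 2

2


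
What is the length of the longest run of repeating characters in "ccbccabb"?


Input: "ccbccabb"
Scanning for longest run:
  Position 1 ('c'): continues run of 'c', length=2
  Position 2 ('b'): new char, reset run to 1
  Position 3 ('c'): new char, reset run to 1
  Position 4 ('c'): continues run of 'c', length=2
  Position 5 ('a'): new char, reset run to 1
  Position 6 ('b'): new char, reset run to 1
  Position 7 ('b'): continues run of 'b', length=2
Longest run: 'c' with length 2

2


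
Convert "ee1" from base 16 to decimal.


Input: "ee1" in base 16
Positional expansion:
  Digit 'e' (value 14) x 16^2 = 3584
  Digit 'e' (value 14) x 16^1 = 224
  Digit '1' (value 1) x 16^0 = 1
Sum = 3809

3809


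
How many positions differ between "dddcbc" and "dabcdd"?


Comparing "dddcbc" and "dabcdd" position by position:
  Position 0: 'd' vs 'd' => same
  Position 1: 'd' vs 'a' => DIFFER
  Position 2: 'd' vs 'b' => DIFFER
  Position 3: 'c' vs 'c' => same
  Position 4: 'b' vs 'd' => DIFFER
  Position 5: 'c' vs 'd' => DIFFER
Positions that differ: 4

4


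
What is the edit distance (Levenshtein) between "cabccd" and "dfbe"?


Computing edit distance: "cabccd" -> "dfbe"
DP table:
           d    f    b    e
      0    1    2    3    4
  c   1    1    2    3    4
  a   2    2    2    3    4
  b   3    3    3    2    3
  c   4    4    4    3    3
  c   5    5    5    4    4
  d   6    5    6    5    5
Edit distance = dp[6][4] = 5

5


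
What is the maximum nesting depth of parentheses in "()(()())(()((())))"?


Input: "()(()())(()((())))"
Tracking depth:
  Position 0 '(': depth becomes 1
  Position 1 ')': depth becomes 0
  Position 2 '(': depth becomes 1
  Position 3 '(': depth becomes 2
  Position 4 ')': depth becomes 1
  Position 5 '(': depth becomes 2
  Position 6 ')': depth becomes 1
  Position 7 ')': depth becomes 0
  Position 8 '(': depth becomes 1
  Position 9 '(': depth becomes 2
  Position 10 ')': depth becomes 1
  Position 11 '(': depth becomes 2
  Position 12 '(': depth becomes 3
  Position 13 '(': depth becomes 4
  Position 14 ')': depth becomes 3
  Position 15 ')': depth becomes 2
  Position 16 ')': depth becomes 1
  Position 17 ')': depth becomes 0
Maximum depth reached: 4

4


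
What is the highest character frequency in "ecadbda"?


Input: ecadbda
Character counts:
  'a': 2
  'b': 1
  'c': 1
  'd': 2
  'e': 1
Maximum frequency: 2

2


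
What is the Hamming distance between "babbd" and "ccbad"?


Comparing "babbd" and "ccbad" position by position:
  Position 0: 'b' vs 'c' => differ
  Position 1: 'a' vs 'c' => differ
  Position 2: 'b' vs 'b' => same
  Position 3: 'b' vs 'a' => differ
  Position 4: 'd' vs 'd' => same
Total differences (Hamming distance): 3

3


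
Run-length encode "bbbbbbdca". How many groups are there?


Input: bbbbbbdca
Scanning for consecutive runs:
  Group 1: 'b' x 6 (positions 0-5)
  Group 2: 'd' x 1 (positions 6-6)
  Group 3: 'c' x 1 (positions 7-7)
  Group 4: 'a' x 1 (positions 8-8)
Total groups: 4

4


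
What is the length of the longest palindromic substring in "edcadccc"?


Input: "edcadccc"
Checking substrings for palindromes:
  [5:8] "ccc" (len 3) => palindrome
  [5:7] "cc" (len 2) => palindrome
  [6:8] "cc" (len 2) => palindrome
Longest palindromic substring: "ccc" with length 3

3


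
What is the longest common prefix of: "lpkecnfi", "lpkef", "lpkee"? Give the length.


Words: lpkecnfi, lpkef, lpkee
  Position 0: all 'l' => match
  Position 1: all 'p' => match
  Position 2: all 'k' => match
  Position 3: all 'e' => match
  Position 4: ('c', 'f', 'e') => mismatch, stop
LCP = "lpke" (length 4)

4


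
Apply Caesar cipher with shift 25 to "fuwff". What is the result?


Caesar cipher: shift "fuwff" by 25
  'f' (pos 5) + 25 = pos 4 = 'e'
  'u' (pos 20) + 25 = pos 19 = 't'
  'w' (pos 22) + 25 = pos 21 = 'v'
  'f' (pos 5) + 25 = pos 4 = 'e'
  'f' (pos 5) + 25 = pos 4 = 'e'
Result: etvee

etvee


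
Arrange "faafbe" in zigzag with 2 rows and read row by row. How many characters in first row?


Zigzag "faafbe" into 2 rows:
Placing characters:
  'f' => row 0
  'a' => row 1
  'a' => row 0
  'f' => row 1
  'b' => row 0
  'e' => row 1
Rows:
  Row 0: "fab"
  Row 1: "afe"
First row length: 3

3


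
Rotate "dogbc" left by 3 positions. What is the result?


Input: "dogbc", rotate left by 3
First 3 characters: "dog"
Remaining characters: "bc"
Concatenate remaining + first: "bc" + "dog" = "bcdog"

bcdog


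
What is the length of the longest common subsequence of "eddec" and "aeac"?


LCS of "eddec" and "aeac"
DP table:
           a    e    a    c
      0    0    0    0    0
  e   0    0    1    1    1
  d   0    0    1    1    1
  d   0    0    1    1    1
  e   0    0    1    1    1
  c   0    0    1    1    2
LCS length = dp[5][4] = 2

2


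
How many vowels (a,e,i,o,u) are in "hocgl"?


Input: hocgl
Checking each character:
  'h' at position 0: consonant
  'o' at position 1: vowel (running total: 1)
  'c' at position 2: consonant
  'g' at position 3: consonant
  'l' at position 4: consonant
Total vowels: 1

1


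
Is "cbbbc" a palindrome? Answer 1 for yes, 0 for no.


Input: cbbbc
Reversed: cbbbc
  Compare pos 0 ('c') with pos 4 ('c'): match
  Compare pos 1 ('b') with pos 3 ('b'): match
Result: palindrome

1


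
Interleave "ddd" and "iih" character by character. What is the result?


Interleaving "ddd" and "iih":
  Position 0: 'd' from first, 'i' from second => "di"
  Position 1: 'd' from first, 'i' from second => "di"
  Position 2: 'd' from first, 'h' from second => "dh"
Result: dididh

dididh


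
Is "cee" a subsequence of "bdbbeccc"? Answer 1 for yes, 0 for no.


Check if "cee" is a subsequence of "bdbbeccc"
Greedy scan:
  Position 0 ('b'): no match needed
  Position 1 ('d'): no match needed
  Position 2 ('b'): no match needed
  Position 3 ('b'): no match needed
  Position 4 ('e'): no match needed
  Position 5 ('c'): matches sub[0] = 'c'
  Position 6 ('c'): no match needed
  Position 7 ('c'): no match needed
Only matched 1/3 characters => not a subsequence

0


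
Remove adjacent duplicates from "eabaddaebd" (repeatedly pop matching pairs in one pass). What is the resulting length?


Input: eabaddaebd
Stack-based adjacent duplicate removal:
  Read 'e': push. Stack: e
  Read 'a': push. Stack: ea
  Read 'b': push. Stack: eab
  Read 'a': push. Stack: eaba
  Read 'd': push. Stack: eabad
  Read 'd': matches stack top 'd' => pop. Stack: eaba
  Read 'a': matches stack top 'a' => pop. Stack: eab
  Read 'e': push. Stack: eabe
  Read 'b': push. Stack: eabeb
  Read 'd': push. Stack: eabebd
Final stack: "eabebd" (length 6)

6


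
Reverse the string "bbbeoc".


Input: bbbeoc
Reading characters right to left:
  Position 5: 'c'
  Position 4: 'o'
  Position 3: 'e'
  Position 2: 'b'
  Position 1: 'b'
  Position 0: 'b'
Reversed: coebbb

coebbb


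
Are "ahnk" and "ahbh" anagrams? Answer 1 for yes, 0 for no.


Strings: "ahnk", "ahbh"
Sorted first:  ahkn
Sorted second: abhh
Differ at position 1: 'h' vs 'b' => not anagrams

0


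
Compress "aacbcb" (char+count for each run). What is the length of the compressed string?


Input: aacbcb
Runs:
  'a' x 2 => "a2"
  'c' x 1 => "c1"
  'b' x 1 => "b1"
  'c' x 1 => "c1"
  'b' x 1 => "b1"
Compressed: "a2c1b1c1b1"
Compressed length: 10

10


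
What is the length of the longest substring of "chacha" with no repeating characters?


Input: "chacha"
Sliding window (track last position of each char):
  Position 0 ('c'): window [0,0] length 1 -- new best
  Position 1 ('h'): window [0,1] length 2 -- new best
  Position 2 ('a'): window [0,2] length 3 -- new best
  Position 3 ('c'): repeat (last at 0), move window start to 1
  Position 3 ('c'): window [1,3] length 3
  Position 4 ('h'): repeat (last at 1), move window start to 2
  Position 4 ('h'): window [2,4] length 3
  Position 5 ('a'): repeat (last at 2), move window start to 3
  Position 5 ('a'): window [3,5] length 3
Longest substring with no repeats: "cha" with length 3

3


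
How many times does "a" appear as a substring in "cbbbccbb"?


Searching for "a" in "cbbbccbb"
Scanning each position:
  Position 0: "c" => no
  Position 1: "b" => no
  Position 2: "b" => no
  Position 3: "b" => no
  Position 4: "c" => no
  Position 5: "c" => no
  Position 6: "b" => no
  Position 7: "b" => no
Total occurrences: 0

0


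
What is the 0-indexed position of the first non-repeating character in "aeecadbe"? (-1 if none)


Input: aeecadbe
Character frequencies:
  'a': 2
  'b': 1
  'c': 1
  'd': 1
  'e': 3
Scanning left to right for freq == 1:
  Position 0 ('a'): freq=2, skip
  Position 1 ('e'): freq=3, skip
  Position 2 ('e'): freq=3, skip
  Position 3 ('c'): unique! => answer = 3

3


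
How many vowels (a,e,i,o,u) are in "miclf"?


Input: miclf
Checking each character:
  'm' at position 0: consonant
  'i' at position 1: vowel (running total: 1)
  'c' at position 2: consonant
  'l' at position 3: consonant
  'f' at position 4: consonant
Total vowels: 1

1


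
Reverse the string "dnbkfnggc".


Input: dnbkfnggc
Reading characters right to left:
  Position 8: 'c'
  Position 7: 'g'
  Position 6: 'g'
  Position 5: 'n'
  Position 4: 'f'
  Position 3: 'k'
  Position 2: 'b'
  Position 1: 'n'
  Position 0: 'd'
Reversed: cggnfkbnd

cggnfkbnd


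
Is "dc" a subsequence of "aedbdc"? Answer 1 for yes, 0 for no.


Check if "dc" is a subsequence of "aedbdc"
Greedy scan:
  Position 0 ('a'): no match needed
  Position 1 ('e'): no match needed
  Position 2 ('d'): matches sub[0] = 'd'
  Position 3 ('b'): no match needed
  Position 4 ('d'): no match needed
  Position 5 ('c'): matches sub[1] = 'c'
All 2 characters matched => is a subsequence

1


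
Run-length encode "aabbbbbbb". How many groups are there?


Input: aabbbbbbb
Scanning for consecutive runs:
  Group 1: 'a' x 2 (positions 0-1)
  Group 2: 'b' x 7 (positions 2-8)
Total groups: 2

2


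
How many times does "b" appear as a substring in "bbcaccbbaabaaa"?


Searching for "b" in "bbcaccbbaabaaa"
Scanning each position:
  Position 0: "b" => MATCH
  Position 1: "b" => MATCH
  Position 2: "c" => no
  Position 3: "a" => no
  Position 4: "c" => no
  Position 5: "c" => no
  Position 6: "b" => MATCH
  Position 7: "b" => MATCH
  Position 8: "a" => no
  Position 9: "a" => no
  Position 10: "b" => MATCH
  Position 11: "a" => no
  Position 12: "a" => no
  Position 13: "a" => no
Total occurrences: 5

5


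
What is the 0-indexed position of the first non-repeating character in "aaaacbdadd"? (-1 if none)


Input: aaaacbdadd
Character frequencies:
  'a': 5
  'b': 1
  'c': 1
  'd': 3
Scanning left to right for freq == 1:
  Position 0 ('a'): freq=5, skip
  Position 1 ('a'): freq=5, skip
  Position 2 ('a'): freq=5, skip
  Position 3 ('a'): freq=5, skip
  Position 4 ('c'): unique! => answer = 4

4


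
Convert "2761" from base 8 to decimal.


Input: "2761" in base 8
Positional expansion:
  Digit '2' (value 2) x 8^3 = 1024
  Digit '7' (value 7) x 8^2 = 448
  Digit '6' (value 6) x 8^1 = 48
  Digit '1' (value 1) x 8^0 = 1
Sum = 1521

1521


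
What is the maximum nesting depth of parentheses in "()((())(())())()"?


Input: "()((())(())())()"
Tracking depth:
  Position 0 '(': depth becomes 1
  Position 1 ')': depth becomes 0
  Position 2 '(': depth becomes 1
  Position 3 '(': depth becomes 2
  Position 4 '(': depth becomes 3
  Position 5 ')': depth becomes 2
  Position 6 ')': depth becomes 1
  Position 7 '(': depth becomes 2
  Position 8 '(': depth becomes 3
  Position 9 ')': depth becomes 2
  Position 10 ')': depth becomes 1
  Position 11 '(': depth becomes 2
  Position 12 ')': depth becomes 1
  Position 13 ')': depth becomes 0
  Position 14 '(': depth becomes 1
  Position 15 ')': depth becomes 0
Maximum depth reached: 3

3


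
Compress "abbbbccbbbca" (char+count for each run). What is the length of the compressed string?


Input: abbbbccbbbca
Runs:
  'a' x 1 => "a1"
  'b' x 4 => "b4"
  'c' x 2 => "c2"
  'b' x 3 => "b3"
  'c' x 1 => "c1"
  'a' x 1 => "a1"
Compressed: "a1b4c2b3c1a1"
Compressed length: 12

12


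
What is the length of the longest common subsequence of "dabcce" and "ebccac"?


LCS of "dabcce" and "ebccac"
DP table:
           e    b    c    c    a    c
      0    0    0    0    0    0    0
  d   0    0    0    0    0    0    0
  a   0    0    0    0    0    1    1
  b   0    0    1    1    1    1    1
  c   0    0    1    2    2    2    2
  c   0    0    1    2    3    3    3
  e   0    1    1    2    3    3    3
LCS length = dp[6][6] = 3

3


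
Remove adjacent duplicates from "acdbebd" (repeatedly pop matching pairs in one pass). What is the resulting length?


Input: acdbebd
Stack-based adjacent duplicate removal:
  Read 'a': push. Stack: a
  Read 'c': push. Stack: ac
  Read 'd': push. Stack: acd
  Read 'b': push. Stack: acdb
  Read 'e': push. Stack: acdbe
  Read 'b': push. Stack: acdbeb
  Read 'd': push. Stack: acdbebd
Final stack: "acdbebd" (length 7)

7


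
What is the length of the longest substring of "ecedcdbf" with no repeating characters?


Input: "ecedcdbf"
Sliding window (track last position of each char):
  Position 0 ('e'): window [0,0] length 1 -- new best
  Position 1 ('c'): window [0,1] length 2 -- new best
  Position 2 ('e'): repeat (last at 0), move window start to 1
  Position 2 ('e'): window [1,2] length 2
  Position 3 ('d'): window [1,3] length 3 -- new best
  Position 4 ('c'): repeat (last at 1), move window start to 2
  Position 4 ('c'): window [2,4] length 3
  Position 5 ('d'): repeat (last at 3), move window start to 4
  Position 5 ('d'): window [4,5] length 2
  Position 6 ('b'): window [4,6] length 3
  Position 7 ('f'): window [4,7] length 4 -- new best
Longest substring with no repeats: "cdbf" with length 4

4


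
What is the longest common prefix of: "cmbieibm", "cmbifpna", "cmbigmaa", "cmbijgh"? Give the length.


Words: cmbieibm, cmbifpna, cmbigmaa, cmbijgh
  Position 0: all 'c' => match
  Position 1: all 'm' => match
  Position 2: all 'b' => match
  Position 3: all 'i' => match
  Position 4: ('e', 'f', 'g', 'j') => mismatch, stop
LCP = "cmbi" (length 4)

4


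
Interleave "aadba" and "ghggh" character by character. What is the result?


Interleaving "aadba" and "ghggh":
  Position 0: 'a' from first, 'g' from second => "ag"
  Position 1: 'a' from first, 'h' from second => "ah"
  Position 2: 'd' from first, 'g' from second => "dg"
  Position 3: 'b' from first, 'g' from second => "bg"
  Position 4: 'a' from first, 'h' from second => "ah"
Result: agahdgbgah

agahdgbgah


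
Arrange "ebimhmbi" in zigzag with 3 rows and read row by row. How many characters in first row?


Zigzag "ebimhmbi" into 3 rows:
Placing characters:
  'e' => row 0
  'b' => row 1
  'i' => row 2
  'm' => row 1
  'h' => row 0
  'm' => row 1
  'b' => row 2
  'i' => row 1
Rows:
  Row 0: "eh"
  Row 1: "bmmi"
  Row 2: "ib"
First row length: 2

2
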